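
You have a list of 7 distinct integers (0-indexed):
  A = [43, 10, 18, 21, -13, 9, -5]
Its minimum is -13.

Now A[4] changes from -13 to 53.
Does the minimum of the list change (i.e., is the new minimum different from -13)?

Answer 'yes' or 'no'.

Old min = -13
Change: A[4] -13 -> 53
Changed element was the min; new min must be rechecked.
New min = -5; changed? yes

Answer: yes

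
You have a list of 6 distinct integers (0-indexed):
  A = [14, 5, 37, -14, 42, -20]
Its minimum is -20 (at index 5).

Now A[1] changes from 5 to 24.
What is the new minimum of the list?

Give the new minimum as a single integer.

Answer: -20

Derivation:
Old min = -20 (at index 5)
Change: A[1] 5 -> 24
Changed element was NOT the old min.
  New min = min(old_min, new_val) = min(-20, 24) = -20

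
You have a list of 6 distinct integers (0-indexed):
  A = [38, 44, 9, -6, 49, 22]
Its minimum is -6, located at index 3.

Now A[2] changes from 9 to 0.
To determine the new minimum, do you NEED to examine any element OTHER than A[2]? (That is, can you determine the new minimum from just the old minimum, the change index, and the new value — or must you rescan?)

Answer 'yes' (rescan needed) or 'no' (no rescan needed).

Old min = -6 at index 3
Change at index 2: 9 -> 0
Index 2 was NOT the min. New min = min(-6, 0). No rescan of other elements needed.
Needs rescan: no

Answer: no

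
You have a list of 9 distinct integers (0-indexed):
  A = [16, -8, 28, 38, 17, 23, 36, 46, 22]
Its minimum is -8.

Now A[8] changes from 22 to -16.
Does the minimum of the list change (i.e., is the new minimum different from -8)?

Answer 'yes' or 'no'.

Old min = -8
Change: A[8] 22 -> -16
Changed element was NOT the min; min changes only if -16 < -8.
New min = -16; changed? yes

Answer: yes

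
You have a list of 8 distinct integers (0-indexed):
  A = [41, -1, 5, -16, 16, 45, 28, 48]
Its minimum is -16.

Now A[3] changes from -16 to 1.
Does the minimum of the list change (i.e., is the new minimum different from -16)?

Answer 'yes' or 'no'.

Old min = -16
Change: A[3] -16 -> 1
Changed element was the min; new min must be rechecked.
New min = -1; changed? yes

Answer: yes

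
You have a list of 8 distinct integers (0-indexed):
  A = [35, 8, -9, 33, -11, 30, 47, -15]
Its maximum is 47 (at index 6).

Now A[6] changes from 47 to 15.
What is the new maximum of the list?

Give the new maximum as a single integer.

Answer: 35

Derivation:
Old max = 47 (at index 6)
Change: A[6] 47 -> 15
Changed element WAS the max -> may need rescan.
  Max of remaining elements: 35
  New max = max(15, 35) = 35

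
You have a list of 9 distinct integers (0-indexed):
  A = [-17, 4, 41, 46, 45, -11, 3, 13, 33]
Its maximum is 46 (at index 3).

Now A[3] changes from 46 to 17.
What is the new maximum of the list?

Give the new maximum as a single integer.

Answer: 45

Derivation:
Old max = 46 (at index 3)
Change: A[3] 46 -> 17
Changed element WAS the max -> may need rescan.
  Max of remaining elements: 45
  New max = max(17, 45) = 45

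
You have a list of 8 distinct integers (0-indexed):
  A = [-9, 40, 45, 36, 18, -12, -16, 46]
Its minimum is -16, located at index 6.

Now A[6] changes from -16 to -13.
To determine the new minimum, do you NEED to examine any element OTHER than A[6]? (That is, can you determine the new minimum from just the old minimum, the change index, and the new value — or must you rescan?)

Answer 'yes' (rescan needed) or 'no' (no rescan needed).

Answer: yes

Derivation:
Old min = -16 at index 6
Change at index 6: -16 -> -13
Index 6 WAS the min and new value -13 > old min -16. Must rescan other elements to find the new min.
Needs rescan: yes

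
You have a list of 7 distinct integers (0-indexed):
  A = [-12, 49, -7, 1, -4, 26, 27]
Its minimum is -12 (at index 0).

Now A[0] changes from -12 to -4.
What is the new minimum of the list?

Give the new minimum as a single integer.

Old min = -12 (at index 0)
Change: A[0] -12 -> -4
Changed element WAS the min. Need to check: is -4 still <= all others?
  Min of remaining elements: -7
  New min = min(-4, -7) = -7

Answer: -7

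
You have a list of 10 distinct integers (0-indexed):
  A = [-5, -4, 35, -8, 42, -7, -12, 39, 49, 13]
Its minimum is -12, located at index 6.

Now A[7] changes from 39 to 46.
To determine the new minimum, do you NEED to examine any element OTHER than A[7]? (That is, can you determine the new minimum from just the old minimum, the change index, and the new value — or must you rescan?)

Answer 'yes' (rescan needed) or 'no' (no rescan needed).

Answer: no

Derivation:
Old min = -12 at index 6
Change at index 7: 39 -> 46
Index 7 was NOT the min. New min = min(-12, 46). No rescan of other elements needed.
Needs rescan: no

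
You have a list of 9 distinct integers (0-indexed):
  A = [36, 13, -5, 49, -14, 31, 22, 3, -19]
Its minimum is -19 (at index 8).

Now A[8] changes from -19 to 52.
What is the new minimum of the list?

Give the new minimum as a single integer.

Answer: -14

Derivation:
Old min = -19 (at index 8)
Change: A[8] -19 -> 52
Changed element WAS the min. Need to check: is 52 still <= all others?
  Min of remaining elements: -14
  New min = min(52, -14) = -14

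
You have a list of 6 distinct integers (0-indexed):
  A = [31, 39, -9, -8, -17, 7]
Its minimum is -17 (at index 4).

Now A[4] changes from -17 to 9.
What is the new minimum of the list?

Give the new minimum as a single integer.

Answer: -9

Derivation:
Old min = -17 (at index 4)
Change: A[4] -17 -> 9
Changed element WAS the min. Need to check: is 9 still <= all others?
  Min of remaining elements: -9
  New min = min(9, -9) = -9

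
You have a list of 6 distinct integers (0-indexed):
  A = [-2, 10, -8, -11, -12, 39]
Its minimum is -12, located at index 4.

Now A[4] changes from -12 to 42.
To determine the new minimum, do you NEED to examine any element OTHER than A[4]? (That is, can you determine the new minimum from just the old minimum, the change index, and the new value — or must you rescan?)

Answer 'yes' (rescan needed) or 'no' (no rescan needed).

Answer: yes

Derivation:
Old min = -12 at index 4
Change at index 4: -12 -> 42
Index 4 WAS the min and new value 42 > old min -12. Must rescan other elements to find the new min.
Needs rescan: yes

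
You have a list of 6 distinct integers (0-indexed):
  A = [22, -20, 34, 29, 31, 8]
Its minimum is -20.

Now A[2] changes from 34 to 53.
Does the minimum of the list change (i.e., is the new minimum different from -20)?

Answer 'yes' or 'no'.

Old min = -20
Change: A[2] 34 -> 53
Changed element was NOT the min; min changes only if 53 < -20.
New min = -20; changed? no

Answer: no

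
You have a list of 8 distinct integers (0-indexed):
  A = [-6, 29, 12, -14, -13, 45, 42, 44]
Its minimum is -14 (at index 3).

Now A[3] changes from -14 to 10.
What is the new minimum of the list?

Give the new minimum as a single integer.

Old min = -14 (at index 3)
Change: A[3] -14 -> 10
Changed element WAS the min. Need to check: is 10 still <= all others?
  Min of remaining elements: -13
  New min = min(10, -13) = -13

Answer: -13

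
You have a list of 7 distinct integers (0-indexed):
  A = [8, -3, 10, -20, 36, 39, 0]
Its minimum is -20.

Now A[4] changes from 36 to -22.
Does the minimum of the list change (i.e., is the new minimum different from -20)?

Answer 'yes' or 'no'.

Old min = -20
Change: A[4] 36 -> -22
Changed element was NOT the min; min changes only if -22 < -20.
New min = -22; changed? yes

Answer: yes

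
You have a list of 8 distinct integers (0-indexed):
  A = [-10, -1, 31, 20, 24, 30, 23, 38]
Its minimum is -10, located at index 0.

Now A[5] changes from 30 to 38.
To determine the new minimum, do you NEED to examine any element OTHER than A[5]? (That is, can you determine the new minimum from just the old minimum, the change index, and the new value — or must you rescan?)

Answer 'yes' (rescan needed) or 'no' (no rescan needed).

Answer: no

Derivation:
Old min = -10 at index 0
Change at index 5: 30 -> 38
Index 5 was NOT the min. New min = min(-10, 38). No rescan of other elements needed.
Needs rescan: no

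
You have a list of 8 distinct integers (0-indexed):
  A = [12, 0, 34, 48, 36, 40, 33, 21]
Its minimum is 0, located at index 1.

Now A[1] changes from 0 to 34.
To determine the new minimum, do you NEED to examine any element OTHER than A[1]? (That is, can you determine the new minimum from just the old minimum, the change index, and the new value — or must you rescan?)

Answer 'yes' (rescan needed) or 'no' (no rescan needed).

Answer: yes

Derivation:
Old min = 0 at index 1
Change at index 1: 0 -> 34
Index 1 WAS the min and new value 34 > old min 0. Must rescan other elements to find the new min.
Needs rescan: yes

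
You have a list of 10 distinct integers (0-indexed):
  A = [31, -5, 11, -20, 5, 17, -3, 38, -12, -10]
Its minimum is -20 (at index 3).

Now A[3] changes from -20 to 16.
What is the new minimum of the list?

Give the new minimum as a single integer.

Old min = -20 (at index 3)
Change: A[3] -20 -> 16
Changed element WAS the min. Need to check: is 16 still <= all others?
  Min of remaining elements: -12
  New min = min(16, -12) = -12

Answer: -12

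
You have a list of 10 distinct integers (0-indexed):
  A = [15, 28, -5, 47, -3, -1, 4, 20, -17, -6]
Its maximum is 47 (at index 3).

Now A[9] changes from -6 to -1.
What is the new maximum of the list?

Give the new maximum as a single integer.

Answer: 47

Derivation:
Old max = 47 (at index 3)
Change: A[9] -6 -> -1
Changed element was NOT the old max.
  New max = max(old_max, new_val) = max(47, -1) = 47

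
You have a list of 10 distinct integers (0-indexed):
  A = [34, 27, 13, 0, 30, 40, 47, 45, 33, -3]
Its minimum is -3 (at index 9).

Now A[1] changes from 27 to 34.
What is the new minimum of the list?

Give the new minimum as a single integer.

Old min = -3 (at index 9)
Change: A[1] 27 -> 34
Changed element was NOT the old min.
  New min = min(old_min, new_val) = min(-3, 34) = -3

Answer: -3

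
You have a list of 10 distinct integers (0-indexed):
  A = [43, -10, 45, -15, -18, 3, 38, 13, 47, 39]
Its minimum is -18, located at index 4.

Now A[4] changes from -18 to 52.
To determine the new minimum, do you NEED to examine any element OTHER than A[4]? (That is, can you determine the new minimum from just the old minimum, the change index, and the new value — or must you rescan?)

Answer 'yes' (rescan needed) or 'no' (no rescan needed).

Old min = -18 at index 4
Change at index 4: -18 -> 52
Index 4 WAS the min and new value 52 > old min -18. Must rescan other elements to find the new min.
Needs rescan: yes

Answer: yes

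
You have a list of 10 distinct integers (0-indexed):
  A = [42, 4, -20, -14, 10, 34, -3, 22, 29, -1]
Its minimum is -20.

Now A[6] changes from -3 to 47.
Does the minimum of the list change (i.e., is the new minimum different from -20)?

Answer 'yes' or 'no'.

Answer: no

Derivation:
Old min = -20
Change: A[6] -3 -> 47
Changed element was NOT the min; min changes only if 47 < -20.
New min = -20; changed? no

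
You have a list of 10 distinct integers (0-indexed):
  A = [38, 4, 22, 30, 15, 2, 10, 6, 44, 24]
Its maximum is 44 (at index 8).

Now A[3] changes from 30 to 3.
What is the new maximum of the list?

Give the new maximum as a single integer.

Old max = 44 (at index 8)
Change: A[3] 30 -> 3
Changed element was NOT the old max.
  New max = max(old_max, new_val) = max(44, 3) = 44

Answer: 44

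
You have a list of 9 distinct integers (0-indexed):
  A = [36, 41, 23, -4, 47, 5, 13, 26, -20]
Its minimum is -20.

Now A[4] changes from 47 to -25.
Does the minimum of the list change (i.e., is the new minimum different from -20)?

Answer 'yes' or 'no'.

Old min = -20
Change: A[4] 47 -> -25
Changed element was NOT the min; min changes only if -25 < -20.
New min = -25; changed? yes

Answer: yes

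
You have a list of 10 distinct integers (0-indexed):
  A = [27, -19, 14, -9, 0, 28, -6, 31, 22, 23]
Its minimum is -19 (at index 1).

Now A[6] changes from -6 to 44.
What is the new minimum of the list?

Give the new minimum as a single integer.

Old min = -19 (at index 1)
Change: A[6] -6 -> 44
Changed element was NOT the old min.
  New min = min(old_min, new_val) = min(-19, 44) = -19

Answer: -19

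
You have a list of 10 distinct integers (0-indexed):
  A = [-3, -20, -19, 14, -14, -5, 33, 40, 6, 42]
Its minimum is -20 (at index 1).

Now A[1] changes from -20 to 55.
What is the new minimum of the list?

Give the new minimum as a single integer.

Answer: -19

Derivation:
Old min = -20 (at index 1)
Change: A[1] -20 -> 55
Changed element WAS the min. Need to check: is 55 still <= all others?
  Min of remaining elements: -19
  New min = min(55, -19) = -19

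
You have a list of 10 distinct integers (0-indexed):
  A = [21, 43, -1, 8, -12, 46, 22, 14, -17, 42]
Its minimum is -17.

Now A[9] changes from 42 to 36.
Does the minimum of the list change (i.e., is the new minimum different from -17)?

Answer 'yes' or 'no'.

Answer: no

Derivation:
Old min = -17
Change: A[9] 42 -> 36
Changed element was NOT the min; min changes only if 36 < -17.
New min = -17; changed? no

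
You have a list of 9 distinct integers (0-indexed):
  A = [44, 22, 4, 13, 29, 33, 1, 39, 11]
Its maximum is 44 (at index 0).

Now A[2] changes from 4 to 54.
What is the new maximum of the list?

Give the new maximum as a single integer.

Old max = 44 (at index 0)
Change: A[2] 4 -> 54
Changed element was NOT the old max.
  New max = max(old_max, new_val) = max(44, 54) = 54

Answer: 54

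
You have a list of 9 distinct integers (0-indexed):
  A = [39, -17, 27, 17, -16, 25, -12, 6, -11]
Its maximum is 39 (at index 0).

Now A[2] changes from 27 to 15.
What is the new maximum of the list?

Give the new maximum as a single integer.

Old max = 39 (at index 0)
Change: A[2] 27 -> 15
Changed element was NOT the old max.
  New max = max(old_max, new_val) = max(39, 15) = 39

Answer: 39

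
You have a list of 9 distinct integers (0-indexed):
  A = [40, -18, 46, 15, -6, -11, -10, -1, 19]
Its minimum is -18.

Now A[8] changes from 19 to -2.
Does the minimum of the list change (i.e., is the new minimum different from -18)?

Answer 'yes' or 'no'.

Answer: no

Derivation:
Old min = -18
Change: A[8] 19 -> -2
Changed element was NOT the min; min changes only if -2 < -18.
New min = -18; changed? no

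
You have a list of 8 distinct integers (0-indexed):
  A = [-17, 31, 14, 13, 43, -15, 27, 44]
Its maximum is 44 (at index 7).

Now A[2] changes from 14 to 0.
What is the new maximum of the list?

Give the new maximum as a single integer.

Answer: 44

Derivation:
Old max = 44 (at index 7)
Change: A[2] 14 -> 0
Changed element was NOT the old max.
  New max = max(old_max, new_val) = max(44, 0) = 44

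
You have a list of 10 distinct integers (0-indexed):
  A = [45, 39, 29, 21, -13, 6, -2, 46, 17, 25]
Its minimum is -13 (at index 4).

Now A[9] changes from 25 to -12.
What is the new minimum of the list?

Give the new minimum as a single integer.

Answer: -13

Derivation:
Old min = -13 (at index 4)
Change: A[9] 25 -> -12
Changed element was NOT the old min.
  New min = min(old_min, new_val) = min(-13, -12) = -13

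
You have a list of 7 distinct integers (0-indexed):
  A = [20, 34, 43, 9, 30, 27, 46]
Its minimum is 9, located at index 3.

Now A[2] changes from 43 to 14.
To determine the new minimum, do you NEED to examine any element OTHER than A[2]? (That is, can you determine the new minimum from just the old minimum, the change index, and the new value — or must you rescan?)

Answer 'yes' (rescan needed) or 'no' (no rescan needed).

Answer: no

Derivation:
Old min = 9 at index 3
Change at index 2: 43 -> 14
Index 2 was NOT the min. New min = min(9, 14). No rescan of other elements needed.
Needs rescan: no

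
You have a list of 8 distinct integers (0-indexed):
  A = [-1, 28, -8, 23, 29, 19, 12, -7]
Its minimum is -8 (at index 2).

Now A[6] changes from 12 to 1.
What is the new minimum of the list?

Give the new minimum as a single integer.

Answer: -8

Derivation:
Old min = -8 (at index 2)
Change: A[6] 12 -> 1
Changed element was NOT the old min.
  New min = min(old_min, new_val) = min(-8, 1) = -8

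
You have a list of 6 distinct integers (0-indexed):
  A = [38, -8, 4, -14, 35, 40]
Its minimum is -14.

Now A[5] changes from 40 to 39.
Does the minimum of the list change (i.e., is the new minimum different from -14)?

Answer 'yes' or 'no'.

Old min = -14
Change: A[5] 40 -> 39
Changed element was NOT the min; min changes only if 39 < -14.
New min = -14; changed? no

Answer: no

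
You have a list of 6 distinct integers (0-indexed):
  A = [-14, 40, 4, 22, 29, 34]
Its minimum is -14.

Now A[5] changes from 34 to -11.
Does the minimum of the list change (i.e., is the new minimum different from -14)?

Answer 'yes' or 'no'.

Answer: no

Derivation:
Old min = -14
Change: A[5] 34 -> -11
Changed element was NOT the min; min changes only if -11 < -14.
New min = -14; changed? no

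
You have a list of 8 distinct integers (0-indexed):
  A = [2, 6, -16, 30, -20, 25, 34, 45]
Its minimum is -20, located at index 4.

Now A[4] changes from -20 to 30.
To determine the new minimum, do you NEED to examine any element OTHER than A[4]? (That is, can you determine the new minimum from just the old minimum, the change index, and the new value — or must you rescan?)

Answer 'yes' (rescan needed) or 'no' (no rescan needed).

Old min = -20 at index 4
Change at index 4: -20 -> 30
Index 4 WAS the min and new value 30 > old min -20. Must rescan other elements to find the new min.
Needs rescan: yes

Answer: yes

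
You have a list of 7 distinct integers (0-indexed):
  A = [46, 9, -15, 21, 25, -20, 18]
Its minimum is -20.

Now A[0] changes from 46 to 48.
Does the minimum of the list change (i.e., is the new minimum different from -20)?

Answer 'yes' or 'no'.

Answer: no

Derivation:
Old min = -20
Change: A[0] 46 -> 48
Changed element was NOT the min; min changes only if 48 < -20.
New min = -20; changed? no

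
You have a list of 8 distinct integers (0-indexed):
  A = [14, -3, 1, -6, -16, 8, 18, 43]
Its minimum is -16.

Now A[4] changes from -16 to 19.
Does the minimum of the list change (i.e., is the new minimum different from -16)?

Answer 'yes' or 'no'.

Old min = -16
Change: A[4] -16 -> 19
Changed element was the min; new min must be rechecked.
New min = -6; changed? yes

Answer: yes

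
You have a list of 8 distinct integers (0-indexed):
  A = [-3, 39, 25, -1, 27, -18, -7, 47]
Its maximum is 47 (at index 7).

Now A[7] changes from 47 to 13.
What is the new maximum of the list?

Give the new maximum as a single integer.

Old max = 47 (at index 7)
Change: A[7] 47 -> 13
Changed element WAS the max -> may need rescan.
  Max of remaining elements: 39
  New max = max(13, 39) = 39

Answer: 39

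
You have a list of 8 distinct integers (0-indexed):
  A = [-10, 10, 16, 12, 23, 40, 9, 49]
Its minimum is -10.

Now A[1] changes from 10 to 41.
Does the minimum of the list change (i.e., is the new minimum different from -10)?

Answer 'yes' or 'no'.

Old min = -10
Change: A[1] 10 -> 41
Changed element was NOT the min; min changes only if 41 < -10.
New min = -10; changed? no

Answer: no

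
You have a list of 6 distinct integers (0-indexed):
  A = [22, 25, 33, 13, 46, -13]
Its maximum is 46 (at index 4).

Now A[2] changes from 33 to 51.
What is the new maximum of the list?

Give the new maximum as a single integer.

Old max = 46 (at index 4)
Change: A[2] 33 -> 51
Changed element was NOT the old max.
  New max = max(old_max, new_val) = max(46, 51) = 51

Answer: 51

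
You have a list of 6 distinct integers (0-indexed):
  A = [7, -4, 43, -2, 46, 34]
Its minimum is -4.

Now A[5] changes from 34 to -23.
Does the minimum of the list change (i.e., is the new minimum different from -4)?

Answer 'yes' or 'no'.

Old min = -4
Change: A[5] 34 -> -23
Changed element was NOT the min; min changes only if -23 < -4.
New min = -23; changed? yes

Answer: yes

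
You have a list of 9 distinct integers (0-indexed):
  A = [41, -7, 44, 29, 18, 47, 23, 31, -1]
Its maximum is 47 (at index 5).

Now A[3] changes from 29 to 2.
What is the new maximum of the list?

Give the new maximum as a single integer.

Answer: 47

Derivation:
Old max = 47 (at index 5)
Change: A[3] 29 -> 2
Changed element was NOT the old max.
  New max = max(old_max, new_val) = max(47, 2) = 47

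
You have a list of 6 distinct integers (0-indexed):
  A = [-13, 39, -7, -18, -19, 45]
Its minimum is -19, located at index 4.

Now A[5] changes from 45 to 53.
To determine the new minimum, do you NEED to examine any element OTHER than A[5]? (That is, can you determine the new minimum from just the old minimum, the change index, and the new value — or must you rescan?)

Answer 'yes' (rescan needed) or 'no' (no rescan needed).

Old min = -19 at index 4
Change at index 5: 45 -> 53
Index 5 was NOT the min. New min = min(-19, 53). No rescan of other elements needed.
Needs rescan: no

Answer: no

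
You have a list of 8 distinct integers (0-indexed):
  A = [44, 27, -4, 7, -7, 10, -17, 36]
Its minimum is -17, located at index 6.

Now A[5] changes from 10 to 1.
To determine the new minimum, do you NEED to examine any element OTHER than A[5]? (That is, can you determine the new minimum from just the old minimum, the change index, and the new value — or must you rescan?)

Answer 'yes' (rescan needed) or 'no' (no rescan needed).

Answer: no

Derivation:
Old min = -17 at index 6
Change at index 5: 10 -> 1
Index 5 was NOT the min. New min = min(-17, 1). No rescan of other elements needed.
Needs rescan: no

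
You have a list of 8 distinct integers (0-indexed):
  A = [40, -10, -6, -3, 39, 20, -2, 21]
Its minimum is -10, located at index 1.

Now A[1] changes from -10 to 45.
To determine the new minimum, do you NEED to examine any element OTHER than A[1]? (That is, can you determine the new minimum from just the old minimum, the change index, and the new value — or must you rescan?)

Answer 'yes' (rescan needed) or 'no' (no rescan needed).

Answer: yes

Derivation:
Old min = -10 at index 1
Change at index 1: -10 -> 45
Index 1 WAS the min and new value 45 > old min -10. Must rescan other elements to find the new min.
Needs rescan: yes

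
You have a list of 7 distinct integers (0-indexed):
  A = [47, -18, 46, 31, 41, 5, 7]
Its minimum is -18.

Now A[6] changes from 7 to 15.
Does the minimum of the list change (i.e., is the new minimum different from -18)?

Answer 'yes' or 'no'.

Old min = -18
Change: A[6] 7 -> 15
Changed element was NOT the min; min changes only if 15 < -18.
New min = -18; changed? no

Answer: no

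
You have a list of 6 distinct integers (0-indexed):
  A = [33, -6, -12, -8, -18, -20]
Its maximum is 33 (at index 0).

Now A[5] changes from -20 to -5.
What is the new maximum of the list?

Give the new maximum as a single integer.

Answer: 33

Derivation:
Old max = 33 (at index 0)
Change: A[5] -20 -> -5
Changed element was NOT the old max.
  New max = max(old_max, new_val) = max(33, -5) = 33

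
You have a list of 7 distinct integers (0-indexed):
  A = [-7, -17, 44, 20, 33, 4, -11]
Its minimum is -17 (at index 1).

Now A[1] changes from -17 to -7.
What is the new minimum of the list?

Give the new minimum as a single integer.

Answer: -11

Derivation:
Old min = -17 (at index 1)
Change: A[1] -17 -> -7
Changed element WAS the min. Need to check: is -7 still <= all others?
  Min of remaining elements: -11
  New min = min(-7, -11) = -11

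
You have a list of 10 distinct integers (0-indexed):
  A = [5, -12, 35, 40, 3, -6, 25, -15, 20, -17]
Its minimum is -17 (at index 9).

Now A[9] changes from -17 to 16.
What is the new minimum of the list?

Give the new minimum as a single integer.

Old min = -17 (at index 9)
Change: A[9] -17 -> 16
Changed element WAS the min. Need to check: is 16 still <= all others?
  Min of remaining elements: -15
  New min = min(16, -15) = -15

Answer: -15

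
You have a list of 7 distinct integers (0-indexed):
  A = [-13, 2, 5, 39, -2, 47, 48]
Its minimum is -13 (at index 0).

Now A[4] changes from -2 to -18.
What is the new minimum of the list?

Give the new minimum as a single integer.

Old min = -13 (at index 0)
Change: A[4] -2 -> -18
Changed element was NOT the old min.
  New min = min(old_min, new_val) = min(-13, -18) = -18

Answer: -18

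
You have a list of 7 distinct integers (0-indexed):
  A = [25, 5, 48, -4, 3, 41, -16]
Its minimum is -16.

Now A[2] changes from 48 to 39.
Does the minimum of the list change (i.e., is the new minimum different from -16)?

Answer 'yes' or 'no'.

Old min = -16
Change: A[2] 48 -> 39
Changed element was NOT the min; min changes only if 39 < -16.
New min = -16; changed? no

Answer: no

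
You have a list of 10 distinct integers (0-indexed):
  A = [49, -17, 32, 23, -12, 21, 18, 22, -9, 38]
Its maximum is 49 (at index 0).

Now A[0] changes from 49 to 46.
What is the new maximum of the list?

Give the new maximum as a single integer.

Old max = 49 (at index 0)
Change: A[0] 49 -> 46
Changed element WAS the max -> may need rescan.
  Max of remaining elements: 38
  New max = max(46, 38) = 46

Answer: 46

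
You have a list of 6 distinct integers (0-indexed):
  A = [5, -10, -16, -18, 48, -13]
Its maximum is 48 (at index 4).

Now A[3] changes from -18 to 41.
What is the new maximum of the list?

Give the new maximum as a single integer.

Answer: 48

Derivation:
Old max = 48 (at index 4)
Change: A[3] -18 -> 41
Changed element was NOT the old max.
  New max = max(old_max, new_val) = max(48, 41) = 48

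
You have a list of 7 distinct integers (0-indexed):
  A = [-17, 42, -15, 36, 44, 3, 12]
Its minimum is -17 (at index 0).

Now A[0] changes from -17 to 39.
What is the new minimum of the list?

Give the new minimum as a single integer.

Answer: -15

Derivation:
Old min = -17 (at index 0)
Change: A[0] -17 -> 39
Changed element WAS the min. Need to check: is 39 still <= all others?
  Min of remaining elements: -15
  New min = min(39, -15) = -15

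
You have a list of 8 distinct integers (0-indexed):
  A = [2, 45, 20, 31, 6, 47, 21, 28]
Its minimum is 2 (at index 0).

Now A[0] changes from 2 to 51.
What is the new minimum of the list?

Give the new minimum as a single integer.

Answer: 6

Derivation:
Old min = 2 (at index 0)
Change: A[0] 2 -> 51
Changed element WAS the min. Need to check: is 51 still <= all others?
  Min of remaining elements: 6
  New min = min(51, 6) = 6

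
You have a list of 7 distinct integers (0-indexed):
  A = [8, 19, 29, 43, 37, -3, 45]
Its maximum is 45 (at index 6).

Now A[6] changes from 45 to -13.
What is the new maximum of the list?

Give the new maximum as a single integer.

Answer: 43

Derivation:
Old max = 45 (at index 6)
Change: A[6] 45 -> -13
Changed element WAS the max -> may need rescan.
  Max of remaining elements: 43
  New max = max(-13, 43) = 43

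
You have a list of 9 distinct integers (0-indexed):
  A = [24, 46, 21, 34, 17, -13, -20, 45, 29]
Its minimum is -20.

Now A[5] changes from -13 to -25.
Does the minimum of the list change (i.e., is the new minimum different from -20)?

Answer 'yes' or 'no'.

Old min = -20
Change: A[5] -13 -> -25
Changed element was NOT the min; min changes only if -25 < -20.
New min = -25; changed? yes

Answer: yes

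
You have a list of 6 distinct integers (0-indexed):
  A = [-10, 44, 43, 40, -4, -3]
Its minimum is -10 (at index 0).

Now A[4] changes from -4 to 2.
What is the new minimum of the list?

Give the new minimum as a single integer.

Answer: -10

Derivation:
Old min = -10 (at index 0)
Change: A[4] -4 -> 2
Changed element was NOT the old min.
  New min = min(old_min, new_val) = min(-10, 2) = -10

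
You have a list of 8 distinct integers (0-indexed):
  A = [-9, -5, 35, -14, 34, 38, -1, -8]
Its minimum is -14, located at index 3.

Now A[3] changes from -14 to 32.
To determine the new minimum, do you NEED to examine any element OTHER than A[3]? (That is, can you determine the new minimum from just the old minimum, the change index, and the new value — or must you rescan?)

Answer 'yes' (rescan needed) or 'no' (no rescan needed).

Answer: yes

Derivation:
Old min = -14 at index 3
Change at index 3: -14 -> 32
Index 3 WAS the min and new value 32 > old min -14. Must rescan other elements to find the new min.
Needs rescan: yes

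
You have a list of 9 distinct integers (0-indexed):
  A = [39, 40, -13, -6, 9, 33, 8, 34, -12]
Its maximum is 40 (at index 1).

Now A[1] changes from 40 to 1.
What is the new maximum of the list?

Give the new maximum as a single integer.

Old max = 40 (at index 1)
Change: A[1] 40 -> 1
Changed element WAS the max -> may need rescan.
  Max of remaining elements: 39
  New max = max(1, 39) = 39

Answer: 39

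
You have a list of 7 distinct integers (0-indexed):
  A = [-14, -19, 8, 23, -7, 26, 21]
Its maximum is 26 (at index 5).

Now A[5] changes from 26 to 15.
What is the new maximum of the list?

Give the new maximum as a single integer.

Old max = 26 (at index 5)
Change: A[5] 26 -> 15
Changed element WAS the max -> may need rescan.
  Max of remaining elements: 23
  New max = max(15, 23) = 23

Answer: 23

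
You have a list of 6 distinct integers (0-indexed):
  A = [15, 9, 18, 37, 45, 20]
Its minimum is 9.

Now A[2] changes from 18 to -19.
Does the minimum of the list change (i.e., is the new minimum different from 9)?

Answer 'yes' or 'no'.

Old min = 9
Change: A[2] 18 -> -19
Changed element was NOT the min; min changes only if -19 < 9.
New min = -19; changed? yes

Answer: yes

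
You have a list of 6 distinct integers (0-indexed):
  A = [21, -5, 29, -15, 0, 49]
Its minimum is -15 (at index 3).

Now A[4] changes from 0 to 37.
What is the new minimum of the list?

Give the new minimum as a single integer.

Answer: -15

Derivation:
Old min = -15 (at index 3)
Change: A[4] 0 -> 37
Changed element was NOT the old min.
  New min = min(old_min, new_val) = min(-15, 37) = -15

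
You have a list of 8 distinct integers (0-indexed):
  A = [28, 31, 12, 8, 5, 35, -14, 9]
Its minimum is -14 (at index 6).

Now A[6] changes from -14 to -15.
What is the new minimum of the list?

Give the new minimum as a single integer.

Old min = -14 (at index 6)
Change: A[6] -14 -> -15
Changed element WAS the min. Need to check: is -15 still <= all others?
  Min of remaining elements: 5
  New min = min(-15, 5) = -15

Answer: -15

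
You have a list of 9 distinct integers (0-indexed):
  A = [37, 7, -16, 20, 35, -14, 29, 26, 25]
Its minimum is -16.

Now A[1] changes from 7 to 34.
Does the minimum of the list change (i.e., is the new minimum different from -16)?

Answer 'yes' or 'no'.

Old min = -16
Change: A[1] 7 -> 34
Changed element was NOT the min; min changes only if 34 < -16.
New min = -16; changed? no

Answer: no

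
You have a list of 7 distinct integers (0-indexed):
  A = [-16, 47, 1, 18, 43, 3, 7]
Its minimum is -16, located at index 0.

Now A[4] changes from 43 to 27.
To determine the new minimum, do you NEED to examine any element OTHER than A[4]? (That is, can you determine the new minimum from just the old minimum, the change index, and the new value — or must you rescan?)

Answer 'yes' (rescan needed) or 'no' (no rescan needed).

Old min = -16 at index 0
Change at index 4: 43 -> 27
Index 4 was NOT the min. New min = min(-16, 27). No rescan of other elements needed.
Needs rescan: no

Answer: no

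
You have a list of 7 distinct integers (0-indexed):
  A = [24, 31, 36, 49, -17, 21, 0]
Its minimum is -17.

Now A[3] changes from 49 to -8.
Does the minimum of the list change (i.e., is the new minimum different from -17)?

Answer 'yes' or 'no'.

Old min = -17
Change: A[3] 49 -> -8
Changed element was NOT the min; min changes only if -8 < -17.
New min = -17; changed? no

Answer: no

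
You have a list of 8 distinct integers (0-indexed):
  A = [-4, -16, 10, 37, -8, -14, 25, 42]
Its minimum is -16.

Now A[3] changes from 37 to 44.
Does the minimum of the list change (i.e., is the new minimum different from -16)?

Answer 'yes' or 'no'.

Old min = -16
Change: A[3] 37 -> 44
Changed element was NOT the min; min changes only if 44 < -16.
New min = -16; changed? no

Answer: no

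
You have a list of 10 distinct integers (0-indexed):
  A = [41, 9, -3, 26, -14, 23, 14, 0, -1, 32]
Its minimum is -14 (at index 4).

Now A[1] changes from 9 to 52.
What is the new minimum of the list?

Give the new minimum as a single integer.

Answer: -14

Derivation:
Old min = -14 (at index 4)
Change: A[1] 9 -> 52
Changed element was NOT the old min.
  New min = min(old_min, new_val) = min(-14, 52) = -14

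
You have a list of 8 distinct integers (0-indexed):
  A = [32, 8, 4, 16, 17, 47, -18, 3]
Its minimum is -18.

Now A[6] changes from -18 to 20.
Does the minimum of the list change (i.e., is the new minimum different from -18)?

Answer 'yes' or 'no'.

Old min = -18
Change: A[6] -18 -> 20
Changed element was the min; new min must be rechecked.
New min = 3; changed? yes

Answer: yes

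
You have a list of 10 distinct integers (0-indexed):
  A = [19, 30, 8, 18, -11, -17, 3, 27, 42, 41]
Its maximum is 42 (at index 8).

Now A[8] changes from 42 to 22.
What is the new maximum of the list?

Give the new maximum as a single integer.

Old max = 42 (at index 8)
Change: A[8] 42 -> 22
Changed element WAS the max -> may need rescan.
  Max of remaining elements: 41
  New max = max(22, 41) = 41

Answer: 41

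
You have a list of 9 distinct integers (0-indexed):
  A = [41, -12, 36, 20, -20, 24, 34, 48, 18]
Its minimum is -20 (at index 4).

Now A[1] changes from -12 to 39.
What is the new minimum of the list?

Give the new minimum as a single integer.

Answer: -20

Derivation:
Old min = -20 (at index 4)
Change: A[1] -12 -> 39
Changed element was NOT the old min.
  New min = min(old_min, new_val) = min(-20, 39) = -20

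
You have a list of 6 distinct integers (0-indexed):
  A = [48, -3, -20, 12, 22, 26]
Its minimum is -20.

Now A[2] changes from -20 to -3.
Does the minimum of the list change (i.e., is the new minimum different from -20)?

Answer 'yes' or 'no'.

Answer: yes

Derivation:
Old min = -20
Change: A[2] -20 -> -3
Changed element was the min; new min must be rechecked.
New min = -3; changed? yes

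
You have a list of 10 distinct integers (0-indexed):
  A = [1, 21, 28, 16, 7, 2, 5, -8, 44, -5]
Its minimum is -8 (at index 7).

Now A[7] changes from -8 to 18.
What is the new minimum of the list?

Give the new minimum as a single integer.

Answer: -5

Derivation:
Old min = -8 (at index 7)
Change: A[7] -8 -> 18
Changed element WAS the min. Need to check: is 18 still <= all others?
  Min of remaining elements: -5
  New min = min(18, -5) = -5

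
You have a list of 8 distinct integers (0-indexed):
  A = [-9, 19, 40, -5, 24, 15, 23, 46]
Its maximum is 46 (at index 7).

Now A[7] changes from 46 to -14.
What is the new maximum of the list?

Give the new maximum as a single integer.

Old max = 46 (at index 7)
Change: A[7] 46 -> -14
Changed element WAS the max -> may need rescan.
  Max of remaining elements: 40
  New max = max(-14, 40) = 40

Answer: 40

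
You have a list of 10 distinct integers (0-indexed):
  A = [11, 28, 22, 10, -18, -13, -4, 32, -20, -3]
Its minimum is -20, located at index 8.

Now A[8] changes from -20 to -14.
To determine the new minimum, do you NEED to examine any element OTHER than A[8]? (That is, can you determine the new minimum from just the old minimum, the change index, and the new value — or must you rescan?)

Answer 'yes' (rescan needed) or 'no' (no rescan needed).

Answer: yes

Derivation:
Old min = -20 at index 8
Change at index 8: -20 -> -14
Index 8 WAS the min and new value -14 > old min -20. Must rescan other elements to find the new min.
Needs rescan: yes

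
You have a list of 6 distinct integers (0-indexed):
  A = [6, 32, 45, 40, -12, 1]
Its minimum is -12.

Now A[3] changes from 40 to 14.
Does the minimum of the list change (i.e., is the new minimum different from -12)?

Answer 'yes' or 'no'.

Answer: no

Derivation:
Old min = -12
Change: A[3] 40 -> 14
Changed element was NOT the min; min changes only if 14 < -12.
New min = -12; changed? no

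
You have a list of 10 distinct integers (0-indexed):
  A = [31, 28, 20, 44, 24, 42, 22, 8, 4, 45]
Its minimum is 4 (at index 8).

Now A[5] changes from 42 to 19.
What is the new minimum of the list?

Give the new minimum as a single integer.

Old min = 4 (at index 8)
Change: A[5] 42 -> 19
Changed element was NOT the old min.
  New min = min(old_min, new_val) = min(4, 19) = 4

Answer: 4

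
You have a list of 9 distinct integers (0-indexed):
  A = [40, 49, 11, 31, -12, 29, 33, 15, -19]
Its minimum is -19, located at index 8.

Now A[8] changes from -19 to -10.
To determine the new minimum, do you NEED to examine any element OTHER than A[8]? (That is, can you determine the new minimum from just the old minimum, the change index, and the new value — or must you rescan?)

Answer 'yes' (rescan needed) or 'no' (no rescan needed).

Answer: yes

Derivation:
Old min = -19 at index 8
Change at index 8: -19 -> -10
Index 8 WAS the min and new value -10 > old min -19. Must rescan other elements to find the new min.
Needs rescan: yes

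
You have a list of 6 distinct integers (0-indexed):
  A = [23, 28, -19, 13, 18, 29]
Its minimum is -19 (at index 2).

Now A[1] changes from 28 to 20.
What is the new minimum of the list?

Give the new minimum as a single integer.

Answer: -19

Derivation:
Old min = -19 (at index 2)
Change: A[1] 28 -> 20
Changed element was NOT the old min.
  New min = min(old_min, new_val) = min(-19, 20) = -19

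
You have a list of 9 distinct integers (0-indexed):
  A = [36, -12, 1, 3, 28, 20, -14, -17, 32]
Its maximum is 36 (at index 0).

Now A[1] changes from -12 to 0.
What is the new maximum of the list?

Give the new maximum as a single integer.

Old max = 36 (at index 0)
Change: A[1] -12 -> 0
Changed element was NOT the old max.
  New max = max(old_max, new_val) = max(36, 0) = 36

Answer: 36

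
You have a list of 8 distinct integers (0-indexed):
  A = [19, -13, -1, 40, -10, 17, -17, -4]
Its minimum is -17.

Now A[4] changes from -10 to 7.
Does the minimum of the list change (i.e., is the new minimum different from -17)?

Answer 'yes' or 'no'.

Old min = -17
Change: A[4] -10 -> 7
Changed element was NOT the min; min changes only if 7 < -17.
New min = -17; changed? no

Answer: no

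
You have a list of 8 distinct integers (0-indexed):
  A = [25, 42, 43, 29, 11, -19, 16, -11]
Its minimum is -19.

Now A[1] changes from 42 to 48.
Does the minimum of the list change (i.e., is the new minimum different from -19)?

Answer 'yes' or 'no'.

Answer: no

Derivation:
Old min = -19
Change: A[1] 42 -> 48
Changed element was NOT the min; min changes only if 48 < -19.
New min = -19; changed? no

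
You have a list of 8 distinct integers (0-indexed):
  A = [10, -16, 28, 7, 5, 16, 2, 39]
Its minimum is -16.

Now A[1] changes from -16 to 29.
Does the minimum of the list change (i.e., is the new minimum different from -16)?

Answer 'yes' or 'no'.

Answer: yes

Derivation:
Old min = -16
Change: A[1] -16 -> 29
Changed element was the min; new min must be rechecked.
New min = 2; changed? yes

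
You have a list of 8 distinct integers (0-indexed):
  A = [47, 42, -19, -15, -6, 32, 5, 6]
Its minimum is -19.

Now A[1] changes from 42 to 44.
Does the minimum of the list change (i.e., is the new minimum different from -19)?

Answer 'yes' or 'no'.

Old min = -19
Change: A[1] 42 -> 44
Changed element was NOT the min; min changes only if 44 < -19.
New min = -19; changed? no

Answer: no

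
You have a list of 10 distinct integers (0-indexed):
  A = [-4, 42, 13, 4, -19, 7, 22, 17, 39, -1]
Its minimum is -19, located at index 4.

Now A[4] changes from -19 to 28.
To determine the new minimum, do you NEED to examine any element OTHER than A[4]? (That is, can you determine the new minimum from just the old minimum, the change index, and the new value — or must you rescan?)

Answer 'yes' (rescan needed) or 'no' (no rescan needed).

Answer: yes

Derivation:
Old min = -19 at index 4
Change at index 4: -19 -> 28
Index 4 WAS the min and new value 28 > old min -19. Must rescan other elements to find the new min.
Needs rescan: yes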